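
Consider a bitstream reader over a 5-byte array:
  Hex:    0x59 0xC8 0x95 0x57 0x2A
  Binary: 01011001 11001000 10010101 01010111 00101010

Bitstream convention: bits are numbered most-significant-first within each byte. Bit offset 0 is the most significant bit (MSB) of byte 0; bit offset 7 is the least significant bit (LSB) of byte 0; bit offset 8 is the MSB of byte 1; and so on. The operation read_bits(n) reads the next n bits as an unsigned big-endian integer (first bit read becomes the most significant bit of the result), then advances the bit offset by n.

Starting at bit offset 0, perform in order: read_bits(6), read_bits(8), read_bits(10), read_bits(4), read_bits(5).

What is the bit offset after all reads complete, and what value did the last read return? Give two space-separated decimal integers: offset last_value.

Answer: 33 14

Derivation:
Read 1: bits[0:6] width=6 -> value=22 (bin 010110); offset now 6 = byte 0 bit 6; 34 bits remain
Read 2: bits[6:14] width=8 -> value=114 (bin 01110010); offset now 14 = byte 1 bit 6; 26 bits remain
Read 3: bits[14:24] width=10 -> value=149 (bin 0010010101); offset now 24 = byte 3 bit 0; 16 bits remain
Read 4: bits[24:28] width=4 -> value=5 (bin 0101); offset now 28 = byte 3 bit 4; 12 bits remain
Read 5: bits[28:33] width=5 -> value=14 (bin 01110); offset now 33 = byte 4 bit 1; 7 bits remain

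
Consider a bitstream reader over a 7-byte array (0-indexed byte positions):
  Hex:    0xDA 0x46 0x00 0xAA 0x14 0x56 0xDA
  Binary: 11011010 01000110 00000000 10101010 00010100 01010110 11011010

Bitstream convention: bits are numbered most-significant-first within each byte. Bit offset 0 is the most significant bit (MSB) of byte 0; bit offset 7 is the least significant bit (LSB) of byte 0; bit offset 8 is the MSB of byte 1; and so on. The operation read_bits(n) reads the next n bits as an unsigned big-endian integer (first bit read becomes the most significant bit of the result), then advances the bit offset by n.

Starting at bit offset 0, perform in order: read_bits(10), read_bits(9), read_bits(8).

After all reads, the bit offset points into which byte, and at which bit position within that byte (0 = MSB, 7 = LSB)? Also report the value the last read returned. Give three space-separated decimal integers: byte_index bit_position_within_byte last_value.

Read 1: bits[0:10] width=10 -> value=873 (bin 1101101001); offset now 10 = byte 1 bit 2; 46 bits remain
Read 2: bits[10:19] width=9 -> value=48 (bin 000110000); offset now 19 = byte 2 bit 3; 37 bits remain
Read 3: bits[19:27] width=8 -> value=5 (bin 00000101); offset now 27 = byte 3 bit 3; 29 bits remain

Answer: 3 3 5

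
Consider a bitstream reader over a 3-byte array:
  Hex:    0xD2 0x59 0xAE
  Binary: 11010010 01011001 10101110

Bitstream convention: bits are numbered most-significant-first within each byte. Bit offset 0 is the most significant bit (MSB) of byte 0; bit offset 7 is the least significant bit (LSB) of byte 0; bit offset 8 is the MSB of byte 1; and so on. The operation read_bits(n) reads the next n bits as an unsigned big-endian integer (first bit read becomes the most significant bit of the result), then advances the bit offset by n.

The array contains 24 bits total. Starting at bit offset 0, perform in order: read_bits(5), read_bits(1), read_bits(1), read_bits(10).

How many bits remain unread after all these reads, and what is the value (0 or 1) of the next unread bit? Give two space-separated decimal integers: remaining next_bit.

Read 1: bits[0:5] width=5 -> value=26 (bin 11010); offset now 5 = byte 0 bit 5; 19 bits remain
Read 2: bits[5:6] width=1 -> value=0 (bin 0); offset now 6 = byte 0 bit 6; 18 bits remain
Read 3: bits[6:7] width=1 -> value=1 (bin 1); offset now 7 = byte 0 bit 7; 17 bits remain
Read 4: bits[7:17] width=10 -> value=179 (bin 0010110011); offset now 17 = byte 2 bit 1; 7 bits remain

Answer: 7 0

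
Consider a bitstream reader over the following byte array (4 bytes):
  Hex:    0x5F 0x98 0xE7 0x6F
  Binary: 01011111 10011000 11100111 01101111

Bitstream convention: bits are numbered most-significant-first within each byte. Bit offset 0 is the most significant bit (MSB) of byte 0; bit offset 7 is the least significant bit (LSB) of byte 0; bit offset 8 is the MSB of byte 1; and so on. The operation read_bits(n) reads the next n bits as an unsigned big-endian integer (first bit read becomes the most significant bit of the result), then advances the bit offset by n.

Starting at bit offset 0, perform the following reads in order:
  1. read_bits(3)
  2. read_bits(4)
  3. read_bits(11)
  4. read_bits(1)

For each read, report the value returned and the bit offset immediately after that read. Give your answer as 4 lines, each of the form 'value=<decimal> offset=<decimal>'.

Read 1: bits[0:3] width=3 -> value=2 (bin 010); offset now 3 = byte 0 bit 3; 29 bits remain
Read 2: bits[3:7] width=4 -> value=15 (bin 1111); offset now 7 = byte 0 bit 7; 25 bits remain
Read 3: bits[7:18] width=11 -> value=1635 (bin 11001100011); offset now 18 = byte 2 bit 2; 14 bits remain
Read 4: bits[18:19] width=1 -> value=1 (bin 1); offset now 19 = byte 2 bit 3; 13 bits remain

Answer: value=2 offset=3
value=15 offset=7
value=1635 offset=18
value=1 offset=19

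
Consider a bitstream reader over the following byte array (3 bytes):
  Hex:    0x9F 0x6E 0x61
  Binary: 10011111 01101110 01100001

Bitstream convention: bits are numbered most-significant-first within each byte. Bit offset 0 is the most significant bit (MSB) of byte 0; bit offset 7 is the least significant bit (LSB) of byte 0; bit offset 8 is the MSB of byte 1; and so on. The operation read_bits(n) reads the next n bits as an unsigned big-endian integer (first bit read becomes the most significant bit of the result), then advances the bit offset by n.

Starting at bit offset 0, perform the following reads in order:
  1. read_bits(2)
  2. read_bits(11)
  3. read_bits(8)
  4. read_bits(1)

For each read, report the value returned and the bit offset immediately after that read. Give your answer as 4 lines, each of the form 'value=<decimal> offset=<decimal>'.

Answer: value=2 offset=2
value=1005 offset=13
value=204 offset=21
value=0 offset=22

Derivation:
Read 1: bits[0:2] width=2 -> value=2 (bin 10); offset now 2 = byte 0 bit 2; 22 bits remain
Read 2: bits[2:13] width=11 -> value=1005 (bin 01111101101); offset now 13 = byte 1 bit 5; 11 bits remain
Read 3: bits[13:21] width=8 -> value=204 (bin 11001100); offset now 21 = byte 2 bit 5; 3 bits remain
Read 4: bits[21:22] width=1 -> value=0 (bin 0); offset now 22 = byte 2 bit 6; 2 bits remain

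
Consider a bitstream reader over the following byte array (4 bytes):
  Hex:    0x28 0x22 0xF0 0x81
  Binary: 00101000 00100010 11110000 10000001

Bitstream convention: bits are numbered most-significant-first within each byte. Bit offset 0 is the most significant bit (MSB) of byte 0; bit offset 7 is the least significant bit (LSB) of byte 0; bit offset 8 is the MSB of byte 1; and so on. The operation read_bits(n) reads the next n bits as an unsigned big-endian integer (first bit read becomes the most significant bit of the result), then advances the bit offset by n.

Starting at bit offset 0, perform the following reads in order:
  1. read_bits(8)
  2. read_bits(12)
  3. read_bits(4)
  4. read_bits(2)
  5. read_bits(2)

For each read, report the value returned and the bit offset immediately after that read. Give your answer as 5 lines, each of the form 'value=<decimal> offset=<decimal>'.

Answer: value=40 offset=8
value=559 offset=20
value=0 offset=24
value=2 offset=26
value=0 offset=28

Derivation:
Read 1: bits[0:8] width=8 -> value=40 (bin 00101000); offset now 8 = byte 1 bit 0; 24 bits remain
Read 2: bits[8:20] width=12 -> value=559 (bin 001000101111); offset now 20 = byte 2 bit 4; 12 bits remain
Read 3: bits[20:24] width=4 -> value=0 (bin 0000); offset now 24 = byte 3 bit 0; 8 bits remain
Read 4: bits[24:26] width=2 -> value=2 (bin 10); offset now 26 = byte 3 bit 2; 6 bits remain
Read 5: bits[26:28] width=2 -> value=0 (bin 00); offset now 28 = byte 3 bit 4; 4 bits remain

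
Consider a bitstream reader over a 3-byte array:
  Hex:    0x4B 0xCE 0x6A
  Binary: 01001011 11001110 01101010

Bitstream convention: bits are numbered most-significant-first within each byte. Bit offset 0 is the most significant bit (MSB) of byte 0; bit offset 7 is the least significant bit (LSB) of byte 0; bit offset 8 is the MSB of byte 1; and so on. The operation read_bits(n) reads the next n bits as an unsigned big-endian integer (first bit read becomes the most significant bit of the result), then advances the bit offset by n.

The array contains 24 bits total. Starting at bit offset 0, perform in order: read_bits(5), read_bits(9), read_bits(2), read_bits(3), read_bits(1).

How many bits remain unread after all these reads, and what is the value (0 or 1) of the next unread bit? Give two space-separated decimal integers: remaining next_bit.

Read 1: bits[0:5] width=5 -> value=9 (bin 01001); offset now 5 = byte 0 bit 5; 19 bits remain
Read 2: bits[5:14] width=9 -> value=243 (bin 011110011); offset now 14 = byte 1 bit 6; 10 bits remain
Read 3: bits[14:16] width=2 -> value=2 (bin 10); offset now 16 = byte 2 bit 0; 8 bits remain
Read 4: bits[16:19] width=3 -> value=3 (bin 011); offset now 19 = byte 2 bit 3; 5 bits remain
Read 5: bits[19:20] width=1 -> value=0 (bin 0); offset now 20 = byte 2 bit 4; 4 bits remain

Answer: 4 1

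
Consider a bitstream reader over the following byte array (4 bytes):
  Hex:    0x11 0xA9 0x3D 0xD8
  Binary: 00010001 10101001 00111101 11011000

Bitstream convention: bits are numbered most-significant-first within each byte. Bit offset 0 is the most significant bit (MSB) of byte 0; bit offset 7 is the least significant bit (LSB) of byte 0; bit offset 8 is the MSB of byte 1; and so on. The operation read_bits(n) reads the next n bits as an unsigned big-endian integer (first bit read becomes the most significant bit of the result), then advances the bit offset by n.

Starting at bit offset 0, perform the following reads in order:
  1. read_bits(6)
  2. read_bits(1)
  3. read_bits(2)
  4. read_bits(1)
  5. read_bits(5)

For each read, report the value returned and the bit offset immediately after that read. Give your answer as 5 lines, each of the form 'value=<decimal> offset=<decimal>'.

Read 1: bits[0:6] width=6 -> value=4 (bin 000100); offset now 6 = byte 0 bit 6; 26 bits remain
Read 2: bits[6:7] width=1 -> value=0 (bin 0); offset now 7 = byte 0 bit 7; 25 bits remain
Read 3: bits[7:9] width=2 -> value=3 (bin 11); offset now 9 = byte 1 bit 1; 23 bits remain
Read 4: bits[9:10] width=1 -> value=0 (bin 0); offset now 10 = byte 1 bit 2; 22 bits remain
Read 5: bits[10:15] width=5 -> value=20 (bin 10100); offset now 15 = byte 1 bit 7; 17 bits remain

Answer: value=4 offset=6
value=0 offset=7
value=3 offset=9
value=0 offset=10
value=20 offset=15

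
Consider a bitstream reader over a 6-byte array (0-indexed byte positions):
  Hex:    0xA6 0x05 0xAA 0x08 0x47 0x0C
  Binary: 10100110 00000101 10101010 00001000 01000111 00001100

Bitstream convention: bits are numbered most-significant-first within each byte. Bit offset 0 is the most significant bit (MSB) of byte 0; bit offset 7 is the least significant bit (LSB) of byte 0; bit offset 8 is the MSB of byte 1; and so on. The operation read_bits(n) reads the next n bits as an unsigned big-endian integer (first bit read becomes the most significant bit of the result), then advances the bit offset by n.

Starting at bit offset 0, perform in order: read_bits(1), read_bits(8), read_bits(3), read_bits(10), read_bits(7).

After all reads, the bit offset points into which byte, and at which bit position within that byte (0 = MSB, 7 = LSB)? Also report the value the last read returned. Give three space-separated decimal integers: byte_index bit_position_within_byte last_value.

Answer: 3 5 65

Derivation:
Read 1: bits[0:1] width=1 -> value=1 (bin 1); offset now 1 = byte 0 bit 1; 47 bits remain
Read 2: bits[1:9] width=8 -> value=76 (bin 01001100); offset now 9 = byte 1 bit 1; 39 bits remain
Read 3: bits[9:12] width=3 -> value=0 (bin 000); offset now 12 = byte 1 bit 4; 36 bits remain
Read 4: bits[12:22] width=10 -> value=362 (bin 0101101010); offset now 22 = byte 2 bit 6; 26 bits remain
Read 5: bits[22:29] width=7 -> value=65 (bin 1000001); offset now 29 = byte 3 bit 5; 19 bits remain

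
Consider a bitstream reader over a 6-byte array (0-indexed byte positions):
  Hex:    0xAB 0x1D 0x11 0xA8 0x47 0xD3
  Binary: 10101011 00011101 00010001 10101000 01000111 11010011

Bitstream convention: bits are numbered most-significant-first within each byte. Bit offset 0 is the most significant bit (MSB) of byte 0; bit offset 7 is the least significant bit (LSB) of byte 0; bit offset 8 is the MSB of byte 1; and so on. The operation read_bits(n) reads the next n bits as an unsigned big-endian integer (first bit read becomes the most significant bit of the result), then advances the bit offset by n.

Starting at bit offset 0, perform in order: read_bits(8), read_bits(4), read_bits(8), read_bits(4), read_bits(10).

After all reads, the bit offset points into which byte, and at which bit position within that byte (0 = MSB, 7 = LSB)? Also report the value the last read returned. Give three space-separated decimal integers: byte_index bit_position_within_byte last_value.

Answer: 4 2 673

Derivation:
Read 1: bits[0:8] width=8 -> value=171 (bin 10101011); offset now 8 = byte 1 bit 0; 40 bits remain
Read 2: bits[8:12] width=4 -> value=1 (bin 0001); offset now 12 = byte 1 bit 4; 36 bits remain
Read 3: bits[12:20] width=8 -> value=209 (bin 11010001); offset now 20 = byte 2 bit 4; 28 bits remain
Read 4: bits[20:24] width=4 -> value=1 (bin 0001); offset now 24 = byte 3 bit 0; 24 bits remain
Read 5: bits[24:34] width=10 -> value=673 (bin 1010100001); offset now 34 = byte 4 bit 2; 14 bits remain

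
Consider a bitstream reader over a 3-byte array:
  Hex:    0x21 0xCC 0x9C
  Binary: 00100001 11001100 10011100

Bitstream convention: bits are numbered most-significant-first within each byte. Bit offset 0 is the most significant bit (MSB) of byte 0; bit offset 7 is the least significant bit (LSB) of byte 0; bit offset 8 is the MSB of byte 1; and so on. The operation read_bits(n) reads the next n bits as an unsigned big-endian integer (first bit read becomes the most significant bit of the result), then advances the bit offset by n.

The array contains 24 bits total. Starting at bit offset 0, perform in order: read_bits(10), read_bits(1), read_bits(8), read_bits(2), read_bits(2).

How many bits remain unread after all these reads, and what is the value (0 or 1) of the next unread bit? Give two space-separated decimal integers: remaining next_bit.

Answer: 1 0

Derivation:
Read 1: bits[0:10] width=10 -> value=135 (bin 0010000111); offset now 10 = byte 1 bit 2; 14 bits remain
Read 2: bits[10:11] width=1 -> value=0 (bin 0); offset now 11 = byte 1 bit 3; 13 bits remain
Read 3: bits[11:19] width=8 -> value=100 (bin 01100100); offset now 19 = byte 2 bit 3; 5 bits remain
Read 4: bits[19:21] width=2 -> value=3 (bin 11); offset now 21 = byte 2 bit 5; 3 bits remain
Read 5: bits[21:23] width=2 -> value=2 (bin 10); offset now 23 = byte 2 bit 7; 1 bits remain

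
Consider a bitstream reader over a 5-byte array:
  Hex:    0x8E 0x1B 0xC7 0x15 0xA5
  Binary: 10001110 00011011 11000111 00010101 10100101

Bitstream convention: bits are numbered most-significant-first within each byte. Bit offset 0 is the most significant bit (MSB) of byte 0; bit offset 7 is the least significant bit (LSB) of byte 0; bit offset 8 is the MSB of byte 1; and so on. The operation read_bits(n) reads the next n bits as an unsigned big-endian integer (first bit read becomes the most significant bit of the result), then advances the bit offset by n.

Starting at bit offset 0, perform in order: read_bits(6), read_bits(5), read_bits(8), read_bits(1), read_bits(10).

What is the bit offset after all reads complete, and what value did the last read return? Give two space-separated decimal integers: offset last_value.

Answer: 30 453

Derivation:
Read 1: bits[0:6] width=6 -> value=35 (bin 100011); offset now 6 = byte 0 bit 6; 34 bits remain
Read 2: bits[6:11] width=5 -> value=16 (bin 10000); offset now 11 = byte 1 bit 3; 29 bits remain
Read 3: bits[11:19] width=8 -> value=222 (bin 11011110); offset now 19 = byte 2 bit 3; 21 bits remain
Read 4: bits[19:20] width=1 -> value=0 (bin 0); offset now 20 = byte 2 bit 4; 20 bits remain
Read 5: bits[20:30] width=10 -> value=453 (bin 0111000101); offset now 30 = byte 3 bit 6; 10 bits remain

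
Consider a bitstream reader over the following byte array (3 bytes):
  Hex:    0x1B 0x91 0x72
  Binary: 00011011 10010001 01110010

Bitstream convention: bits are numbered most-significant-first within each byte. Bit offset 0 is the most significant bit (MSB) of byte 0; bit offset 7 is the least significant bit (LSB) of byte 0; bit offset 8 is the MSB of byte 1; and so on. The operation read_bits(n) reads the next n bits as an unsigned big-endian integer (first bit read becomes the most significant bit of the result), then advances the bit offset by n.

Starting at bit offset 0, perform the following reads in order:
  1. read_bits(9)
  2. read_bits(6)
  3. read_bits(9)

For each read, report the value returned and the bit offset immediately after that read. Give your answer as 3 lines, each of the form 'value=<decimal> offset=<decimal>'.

Answer: value=55 offset=9
value=8 offset=15
value=370 offset=24

Derivation:
Read 1: bits[0:9] width=9 -> value=55 (bin 000110111); offset now 9 = byte 1 bit 1; 15 bits remain
Read 2: bits[9:15] width=6 -> value=8 (bin 001000); offset now 15 = byte 1 bit 7; 9 bits remain
Read 3: bits[15:24] width=9 -> value=370 (bin 101110010); offset now 24 = byte 3 bit 0; 0 bits remain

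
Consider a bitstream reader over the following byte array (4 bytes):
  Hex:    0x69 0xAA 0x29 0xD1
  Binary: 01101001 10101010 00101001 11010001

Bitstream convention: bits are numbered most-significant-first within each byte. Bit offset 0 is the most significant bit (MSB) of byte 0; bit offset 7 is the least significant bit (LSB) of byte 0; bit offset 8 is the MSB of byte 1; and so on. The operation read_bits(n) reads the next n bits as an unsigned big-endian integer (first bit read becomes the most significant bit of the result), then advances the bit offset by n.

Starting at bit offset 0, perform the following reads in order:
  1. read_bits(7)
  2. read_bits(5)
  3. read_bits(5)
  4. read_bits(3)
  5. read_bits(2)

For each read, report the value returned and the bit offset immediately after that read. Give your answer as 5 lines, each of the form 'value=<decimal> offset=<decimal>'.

Read 1: bits[0:7] width=7 -> value=52 (bin 0110100); offset now 7 = byte 0 bit 7; 25 bits remain
Read 2: bits[7:12] width=5 -> value=26 (bin 11010); offset now 12 = byte 1 bit 4; 20 bits remain
Read 3: bits[12:17] width=5 -> value=20 (bin 10100); offset now 17 = byte 2 bit 1; 15 bits remain
Read 4: bits[17:20] width=3 -> value=2 (bin 010); offset now 20 = byte 2 bit 4; 12 bits remain
Read 5: bits[20:22] width=2 -> value=2 (bin 10); offset now 22 = byte 2 bit 6; 10 bits remain

Answer: value=52 offset=7
value=26 offset=12
value=20 offset=17
value=2 offset=20
value=2 offset=22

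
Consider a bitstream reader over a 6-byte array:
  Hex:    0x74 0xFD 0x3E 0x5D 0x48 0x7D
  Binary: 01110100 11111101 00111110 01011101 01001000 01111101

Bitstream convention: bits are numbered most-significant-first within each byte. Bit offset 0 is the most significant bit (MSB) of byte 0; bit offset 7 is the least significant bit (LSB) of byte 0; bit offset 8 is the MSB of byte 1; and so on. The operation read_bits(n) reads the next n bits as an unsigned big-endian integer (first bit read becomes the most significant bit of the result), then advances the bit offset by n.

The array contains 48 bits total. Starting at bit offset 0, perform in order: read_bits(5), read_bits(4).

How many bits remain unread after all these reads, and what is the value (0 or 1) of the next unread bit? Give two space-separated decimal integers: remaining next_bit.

Answer: 39 1

Derivation:
Read 1: bits[0:5] width=5 -> value=14 (bin 01110); offset now 5 = byte 0 bit 5; 43 bits remain
Read 2: bits[5:9] width=4 -> value=9 (bin 1001); offset now 9 = byte 1 bit 1; 39 bits remain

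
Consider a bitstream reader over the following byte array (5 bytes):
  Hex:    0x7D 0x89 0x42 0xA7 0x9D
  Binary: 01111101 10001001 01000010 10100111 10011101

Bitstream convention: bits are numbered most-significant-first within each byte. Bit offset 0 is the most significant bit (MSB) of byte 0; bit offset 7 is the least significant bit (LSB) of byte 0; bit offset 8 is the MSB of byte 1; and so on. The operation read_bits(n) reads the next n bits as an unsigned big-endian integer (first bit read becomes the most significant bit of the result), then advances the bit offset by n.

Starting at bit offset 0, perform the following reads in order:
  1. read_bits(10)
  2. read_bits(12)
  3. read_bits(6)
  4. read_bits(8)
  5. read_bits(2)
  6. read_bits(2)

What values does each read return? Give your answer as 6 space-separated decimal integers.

Answer: 502 592 42 121 3 1

Derivation:
Read 1: bits[0:10] width=10 -> value=502 (bin 0111110110); offset now 10 = byte 1 bit 2; 30 bits remain
Read 2: bits[10:22] width=12 -> value=592 (bin 001001010000); offset now 22 = byte 2 bit 6; 18 bits remain
Read 3: bits[22:28] width=6 -> value=42 (bin 101010); offset now 28 = byte 3 bit 4; 12 bits remain
Read 4: bits[28:36] width=8 -> value=121 (bin 01111001); offset now 36 = byte 4 bit 4; 4 bits remain
Read 5: bits[36:38] width=2 -> value=3 (bin 11); offset now 38 = byte 4 bit 6; 2 bits remain
Read 6: bits[38:40] width=2 -> value=1 (bin 01); offset now 40 = byte 5 bit 0; 0 bits remain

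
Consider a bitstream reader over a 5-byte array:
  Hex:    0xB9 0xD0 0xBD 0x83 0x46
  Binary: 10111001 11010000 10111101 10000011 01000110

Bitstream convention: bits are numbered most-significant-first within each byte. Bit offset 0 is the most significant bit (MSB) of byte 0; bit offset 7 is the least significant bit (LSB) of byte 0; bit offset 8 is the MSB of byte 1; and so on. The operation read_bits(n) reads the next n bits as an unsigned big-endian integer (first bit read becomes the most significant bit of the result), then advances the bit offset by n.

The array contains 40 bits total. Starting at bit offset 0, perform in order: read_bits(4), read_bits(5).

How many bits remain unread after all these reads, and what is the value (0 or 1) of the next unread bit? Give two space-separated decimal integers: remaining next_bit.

Answer: 31 1

Derivation:
Read 1: bits[0:4] width=4 -> value=11 (bin 1011); offset now 4 = byte 0 bit 4; 36 bits remain
Read 2: bits[4:9] width=5 -> value=19 (bin 10011); offset now 9 = byte 1 bit 1; 31 bits remain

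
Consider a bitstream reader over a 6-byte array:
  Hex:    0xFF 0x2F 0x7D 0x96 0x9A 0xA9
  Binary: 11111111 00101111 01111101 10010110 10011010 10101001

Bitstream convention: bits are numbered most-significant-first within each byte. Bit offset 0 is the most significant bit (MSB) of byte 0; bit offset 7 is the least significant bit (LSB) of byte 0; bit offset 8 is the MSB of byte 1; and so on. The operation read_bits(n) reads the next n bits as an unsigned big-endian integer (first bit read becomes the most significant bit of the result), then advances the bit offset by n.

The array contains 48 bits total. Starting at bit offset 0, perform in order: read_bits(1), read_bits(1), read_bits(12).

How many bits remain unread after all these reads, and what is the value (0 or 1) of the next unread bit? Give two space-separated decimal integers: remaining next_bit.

Read 1: bits[0:1] width=1 -> value=1 (bin 1); offset now 1 = byte 0 bit 1; 47 bits remain
Read 2: bits[1:2] width=1 -> value=1 (bin 1); offset now 2 = byte 0 bit 2; 46 bits remain
Read 3: bits[2:14] width=12 -> value=4043 (bin 111111001011); offset now 14 = byte 1 bit 6; 34 bits remain

Answer: 34 1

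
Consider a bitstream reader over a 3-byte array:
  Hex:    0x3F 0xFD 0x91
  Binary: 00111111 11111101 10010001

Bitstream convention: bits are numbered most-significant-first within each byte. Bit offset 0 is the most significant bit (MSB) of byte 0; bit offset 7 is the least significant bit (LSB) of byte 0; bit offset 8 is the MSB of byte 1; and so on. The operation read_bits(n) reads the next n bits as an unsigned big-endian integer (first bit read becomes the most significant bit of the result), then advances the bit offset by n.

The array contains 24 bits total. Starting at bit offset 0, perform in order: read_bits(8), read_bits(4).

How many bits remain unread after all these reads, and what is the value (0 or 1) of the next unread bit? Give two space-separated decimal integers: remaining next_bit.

Read 1: bits[0:8] width=8 -> value=63 (bin 00111111); offset now 8 = byte 1 bit 0; 16 bits remain
Read 2: bits[8:12] width=4 -> value=15 (bin 1111); offset now 12 = byte 1 bit 4; 12 bits remain

Answer: 12 1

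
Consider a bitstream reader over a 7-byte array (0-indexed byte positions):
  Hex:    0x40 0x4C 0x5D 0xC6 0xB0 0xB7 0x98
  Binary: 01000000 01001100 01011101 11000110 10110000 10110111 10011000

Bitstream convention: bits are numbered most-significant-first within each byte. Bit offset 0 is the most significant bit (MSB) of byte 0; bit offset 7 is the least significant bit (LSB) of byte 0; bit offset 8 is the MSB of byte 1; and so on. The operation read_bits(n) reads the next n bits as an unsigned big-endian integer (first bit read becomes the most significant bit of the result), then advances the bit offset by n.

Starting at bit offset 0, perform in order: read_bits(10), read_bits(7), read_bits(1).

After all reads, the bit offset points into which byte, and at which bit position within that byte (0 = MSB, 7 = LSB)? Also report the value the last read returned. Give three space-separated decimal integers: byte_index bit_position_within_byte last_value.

Read 1: bits[0:10] width=10 -> value=257 (bin 0100000001); offset now 10 = byte 1 bit 2; 46 bits remain
Read 2: bits[10:17] width=7 -> value=24 (bin 0011000); offset now 17 = byte 2 bit 1; 39 bits remain
Read 3: bits[17:18] width=1 -> value=1 (bin 1); offset now 18 = byte 2 bit 2; 38 bits remain

Answer: 2 2 1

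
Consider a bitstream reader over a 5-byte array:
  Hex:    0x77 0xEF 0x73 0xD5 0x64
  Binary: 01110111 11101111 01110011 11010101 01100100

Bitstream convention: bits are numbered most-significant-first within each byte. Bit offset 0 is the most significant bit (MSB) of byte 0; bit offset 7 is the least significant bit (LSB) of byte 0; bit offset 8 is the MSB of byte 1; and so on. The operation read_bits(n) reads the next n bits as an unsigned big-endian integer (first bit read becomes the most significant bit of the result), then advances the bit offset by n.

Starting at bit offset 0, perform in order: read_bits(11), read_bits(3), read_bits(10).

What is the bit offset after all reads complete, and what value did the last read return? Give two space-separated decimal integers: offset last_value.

Answer: 24 883

Derivation:
Read 1: bits[0:11] width=11 -> value=959 (bin 01110111111); offset now 11 = byte 1 bit 3; 29 bits remain
Read 2: bits[11:14] width=3 -> value=3 (bin 011); offset now 14 = byte 1 bit 6; 26 bits remain
Read 3: bits[14:24] width=10 -> value=883 (bin 1101110011); offset now 24 = byte 3 bit 0; 16 bits remain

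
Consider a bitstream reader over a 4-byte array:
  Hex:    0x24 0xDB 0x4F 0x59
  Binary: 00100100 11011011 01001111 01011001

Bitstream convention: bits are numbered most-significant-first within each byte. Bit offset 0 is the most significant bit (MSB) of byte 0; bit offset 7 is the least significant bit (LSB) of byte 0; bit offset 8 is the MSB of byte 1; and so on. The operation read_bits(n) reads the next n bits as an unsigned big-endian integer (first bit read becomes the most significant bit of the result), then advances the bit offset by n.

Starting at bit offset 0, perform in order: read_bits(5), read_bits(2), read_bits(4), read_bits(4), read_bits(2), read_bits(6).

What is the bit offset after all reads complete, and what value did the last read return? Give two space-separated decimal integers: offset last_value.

Answer: 23 39

Derivation:
Read 1: bits[0:5] width=5 -> value=4 (bin 00100); offset now 5 = byte 0 bit 5; 27 bits remain
Read 2: bits[5:7] width=2 -> value=2 (bin 10); offset now 7 = byte 0 bit 7; 25 bits remain
Read 3: bits[7:11] width=4 -> value=6 (bin 0110); offset now 11 = byte 1 bit 3; 21 bits remain
Read 4: bits[11:15] width=4 -> value=13 (bin 1101); offset now 15 = byte 1 bit 7; 17 bits remain
Read 5: bits[15:17] width=2 -> value=2 (bin 10); offset now 17 = byte 2 bit 1; 15 bits remain
Read 6: bits[17:23] width=6 -> value=39 (bin 100111); offset now 23 = byte 2 bit 7; 9 bits remain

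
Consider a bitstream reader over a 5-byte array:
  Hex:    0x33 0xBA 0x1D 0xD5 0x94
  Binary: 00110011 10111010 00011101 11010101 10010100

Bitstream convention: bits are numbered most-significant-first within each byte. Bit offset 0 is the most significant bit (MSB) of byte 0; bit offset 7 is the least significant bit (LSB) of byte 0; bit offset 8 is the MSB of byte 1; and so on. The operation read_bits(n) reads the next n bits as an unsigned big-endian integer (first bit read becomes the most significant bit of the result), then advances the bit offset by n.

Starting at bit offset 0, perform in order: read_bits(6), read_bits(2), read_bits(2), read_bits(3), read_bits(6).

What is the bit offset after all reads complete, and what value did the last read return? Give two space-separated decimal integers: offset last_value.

Answer: 19 16

Derivation:
Read 1: bits[0:6] width=6 -> value=12 (bin 001100); offset now 6 = byte 0 bit 6; 34 bits remain
Read 2: bits[6:8] width=2 -> value=3 (bin 11); offset now 8 = byte 1 bit 0; 32 bits remain
Read 3: bits[8:10] width=2 -> value=2 (bin 10); offset now 10 = byte 1 bit 2; 30 bits remain
Read 4: bits[10:13] width=3 -> value=7 (bin 111); offset now 13 = byte 1 bit 5; 27 bits remain
Read 5: bits[13:19] width=6 -> value=16 (bin 010000); offset now 19 = byte 2 bit 3; 21 bits remain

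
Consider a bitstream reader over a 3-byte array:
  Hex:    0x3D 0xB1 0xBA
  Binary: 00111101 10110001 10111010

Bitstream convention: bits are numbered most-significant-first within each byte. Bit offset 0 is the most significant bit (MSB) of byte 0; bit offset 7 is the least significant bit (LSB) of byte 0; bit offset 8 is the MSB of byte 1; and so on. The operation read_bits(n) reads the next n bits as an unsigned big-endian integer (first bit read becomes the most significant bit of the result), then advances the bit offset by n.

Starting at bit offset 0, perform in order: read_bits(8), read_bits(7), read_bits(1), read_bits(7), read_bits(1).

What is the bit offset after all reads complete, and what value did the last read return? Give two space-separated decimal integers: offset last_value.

Read 1: bits[0:8] width=8 -> value=61 (bin 00111101); offset now 8 = byte 1 bit 0; 16 bits remain
Read 2: bits[8:15] width=7 -> value=88 (bin 1011000); offset now 15 = byte 1 bit 7; 9 bits remain
Read 3: bits[15:16] width=1 -> value=1 (bin 1); offset now 16 = byte 2 bit 0; 8 bits remain
Read 4: bits[16:23] width=7 -> value=93 (bin 1011101); offset now 23 = byte 2 bit 7; 1 bits remain
Read 5: bits[23:24] width=1 -> value=0 (bin 0); offset now 24 = byte 3 bit 0; 0 bits remain

Answer: 24 0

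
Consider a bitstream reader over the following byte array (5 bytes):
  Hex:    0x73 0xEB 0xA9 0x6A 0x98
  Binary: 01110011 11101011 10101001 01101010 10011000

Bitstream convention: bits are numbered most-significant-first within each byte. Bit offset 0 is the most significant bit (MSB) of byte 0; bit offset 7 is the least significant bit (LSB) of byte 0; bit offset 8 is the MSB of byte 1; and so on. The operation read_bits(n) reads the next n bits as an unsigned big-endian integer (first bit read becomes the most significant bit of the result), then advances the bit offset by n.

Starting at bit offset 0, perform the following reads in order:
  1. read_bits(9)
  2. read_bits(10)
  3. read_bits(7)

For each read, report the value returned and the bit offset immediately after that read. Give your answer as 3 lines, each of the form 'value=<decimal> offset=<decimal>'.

Answer: value=231 offset=9
value=861 offset=19
value=37 offset=26

Derivation:
Read 1: bits[0:9] width=9 -> value=231 (bin 011100111); offset now 9 = byte 1 bit 1; 31 bits remain
Read 2: bits[9:19] width=10 -> value=861 (bin 1101011101); offset now 19 = byte 2 bit 3; 21 bits remain
Read 3: bits[19:26] width=7 -> value=37 (bin 0100101); offset now 26 = byte 3 bit 2; 14 bits remain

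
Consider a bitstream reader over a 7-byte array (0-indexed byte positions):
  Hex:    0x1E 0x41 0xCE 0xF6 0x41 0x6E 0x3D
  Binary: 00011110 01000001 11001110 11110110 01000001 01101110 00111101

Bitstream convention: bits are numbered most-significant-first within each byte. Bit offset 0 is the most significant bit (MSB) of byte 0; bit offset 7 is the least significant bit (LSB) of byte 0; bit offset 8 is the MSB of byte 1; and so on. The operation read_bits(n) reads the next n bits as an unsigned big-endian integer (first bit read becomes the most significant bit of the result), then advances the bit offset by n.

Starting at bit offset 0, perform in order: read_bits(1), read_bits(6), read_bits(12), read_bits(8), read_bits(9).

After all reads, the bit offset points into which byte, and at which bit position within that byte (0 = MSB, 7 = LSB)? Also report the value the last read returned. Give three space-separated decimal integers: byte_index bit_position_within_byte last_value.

Read 1: bits[0:1] width=1 -> value=0 (bin 0); offset now 1 = byte 0 bit 1; 55 bits remain
Read 2: bits[1:7] width=6 -> value=15 (bin 001111); offset now 7 = byte 0 bit 7; 49 bits remain
Read 3: bits[7:19] width=12 -> value=526 (bin 001000001110); offset now 19 = byte 2 bit 3; 37 bits remain
Read 4: bits[19:27] width=8 -> value=119 (bin 01110111); offset now 27 = byte 3 bit 3; 29 bits remain
Read 5: bits[27:36] width=9 -> value=356 (bin 101100100); offset now 36 = byte 4 bit 4; 20 bits remain

Answer: 4 4 356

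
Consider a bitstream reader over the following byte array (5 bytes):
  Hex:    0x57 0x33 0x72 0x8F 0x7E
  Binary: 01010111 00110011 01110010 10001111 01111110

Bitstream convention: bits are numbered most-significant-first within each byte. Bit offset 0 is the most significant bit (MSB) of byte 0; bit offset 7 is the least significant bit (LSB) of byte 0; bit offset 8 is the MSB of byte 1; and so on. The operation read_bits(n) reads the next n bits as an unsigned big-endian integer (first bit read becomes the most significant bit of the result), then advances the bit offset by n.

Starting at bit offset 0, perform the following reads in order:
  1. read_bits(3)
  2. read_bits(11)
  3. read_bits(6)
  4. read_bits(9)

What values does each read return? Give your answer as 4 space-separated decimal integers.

Read 1: bits[0:3] width=3 -> value=2 (bin 010); offset now 3 = byte 0 bit 3; 37 bits remain
Read 2: bits[3:14] width=11 -> value=1484 (bin 10111001100); offset now 14 = byte 1 bit 6; 26 bits remain
Read 3: bits[14:20] width=6 -> value=55 (bin 110111); offset now 20 = byte 2 bit 4; 20 bits remain
Read 4: bits[20:29] width=9 -> value=81 (bin 001010001); offset now 29 = byte 3 bit 5; 11 bits remain

Answer: 2 1484 55 81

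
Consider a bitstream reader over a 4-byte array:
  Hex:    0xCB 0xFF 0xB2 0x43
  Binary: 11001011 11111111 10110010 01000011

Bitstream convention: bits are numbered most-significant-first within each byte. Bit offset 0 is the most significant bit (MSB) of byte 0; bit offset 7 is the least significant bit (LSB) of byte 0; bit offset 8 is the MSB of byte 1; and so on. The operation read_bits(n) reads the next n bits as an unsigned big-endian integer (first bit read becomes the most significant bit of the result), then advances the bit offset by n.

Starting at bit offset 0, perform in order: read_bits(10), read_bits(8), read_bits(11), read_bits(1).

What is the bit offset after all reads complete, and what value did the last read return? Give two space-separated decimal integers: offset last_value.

Read 1: bits[0:10] width=10 -> value=815 (bin 1100101111); offset now 10 = byte 1 bit 2; 22 bits remain
Read 2: bits[10:18] width=8 -> value=254 (bin 11111110); offset now 18 = byte 2 bit 2; 14 bits remain
Read 3: bits[18:29] width=11 -> value=1608 (bin 11001001000); offset now 29 = byte 3 bit 5; 3 bits remain
Read 4: bits[29:30] width=1 -> value=0 (bin 0); offset now 30 = byte 3 bit 6; 2 bits remain

Answer: 30 0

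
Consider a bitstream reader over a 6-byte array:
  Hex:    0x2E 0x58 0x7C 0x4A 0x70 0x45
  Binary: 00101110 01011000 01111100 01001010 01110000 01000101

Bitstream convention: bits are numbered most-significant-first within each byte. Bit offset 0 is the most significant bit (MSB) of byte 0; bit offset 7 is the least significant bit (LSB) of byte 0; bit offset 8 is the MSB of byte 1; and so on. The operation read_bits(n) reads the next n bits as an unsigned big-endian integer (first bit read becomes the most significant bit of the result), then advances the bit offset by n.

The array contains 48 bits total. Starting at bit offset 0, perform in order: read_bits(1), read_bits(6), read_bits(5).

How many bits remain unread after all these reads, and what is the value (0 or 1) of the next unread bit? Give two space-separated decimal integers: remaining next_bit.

Answer: 36 1

Derivation:
Read 1: bits[0:1] width=1 -> value=0 (bin 0); offset now 1 = byte 0 bit 1; 47 bits remain
Read 2: bits[1:7] width=6 -> value=23 (bin 010111); offset now 7 = byte 0 bit 7; 41 bits remain
Read 3: bits[7:12] width=5 -> value=5 (bin 00101); offset now 12 = byte 1 bit 4; 36 bits remain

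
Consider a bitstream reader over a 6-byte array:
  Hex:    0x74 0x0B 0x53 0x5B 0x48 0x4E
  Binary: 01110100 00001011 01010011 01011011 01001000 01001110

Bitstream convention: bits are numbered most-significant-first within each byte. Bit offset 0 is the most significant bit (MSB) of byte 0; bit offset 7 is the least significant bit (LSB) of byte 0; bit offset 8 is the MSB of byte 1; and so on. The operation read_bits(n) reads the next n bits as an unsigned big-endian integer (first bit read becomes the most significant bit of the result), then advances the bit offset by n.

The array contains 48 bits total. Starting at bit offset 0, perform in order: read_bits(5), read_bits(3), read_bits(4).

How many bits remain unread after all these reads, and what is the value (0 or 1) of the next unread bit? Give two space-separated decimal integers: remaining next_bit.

Read 1: bits[0:5] width=5 -> value=14 (bin 01110); offset now 5 = byte 0 bit 5; 43 bits remain
Read 2: bits[5:8] width=3 -> value=4 (bin 100); offset now 8 = byte 1 bit 0; 40 bits remain
Read 3: bits[8:12] width=4 -> value=0 (bin 0000); offset now 12 = byte 1 bit 4; 36 bits remain

Answer: 36 1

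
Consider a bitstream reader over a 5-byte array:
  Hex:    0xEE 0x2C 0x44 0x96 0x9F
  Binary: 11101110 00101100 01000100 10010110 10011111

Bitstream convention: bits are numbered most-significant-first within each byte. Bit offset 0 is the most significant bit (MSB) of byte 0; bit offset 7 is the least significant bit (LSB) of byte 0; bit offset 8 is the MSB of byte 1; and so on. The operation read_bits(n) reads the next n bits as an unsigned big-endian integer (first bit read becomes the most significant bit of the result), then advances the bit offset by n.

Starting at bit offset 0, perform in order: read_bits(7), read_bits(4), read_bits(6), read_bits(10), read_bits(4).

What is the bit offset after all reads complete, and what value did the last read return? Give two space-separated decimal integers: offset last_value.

Read 1: bits[0:7] width=7 -> value=119 (bin 1110111); offset now 7 = byte 0 bit 7; 33 bits remain
Read 2: bits[7:11] width=4 -> value=1 (bin 0001); offset now 11 = byte 1 bit 3; 29 bits remain
Read 3: bits[11:17] width=6 -> value=24 (bin 011000); offset now 17 = byte 2 bit 1; 23 bits remain
Read 4: bits[17:27] width=10 -> value=548 (bin 1000100100); offset now 27 = byte 3 bit 3; 13 bits remain
Read 5: bits[27:31] width=4 -> value=11 (bin 1011); offset now 31 = byte 3 bit 7; 9 bits remain

Answer: 31 11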